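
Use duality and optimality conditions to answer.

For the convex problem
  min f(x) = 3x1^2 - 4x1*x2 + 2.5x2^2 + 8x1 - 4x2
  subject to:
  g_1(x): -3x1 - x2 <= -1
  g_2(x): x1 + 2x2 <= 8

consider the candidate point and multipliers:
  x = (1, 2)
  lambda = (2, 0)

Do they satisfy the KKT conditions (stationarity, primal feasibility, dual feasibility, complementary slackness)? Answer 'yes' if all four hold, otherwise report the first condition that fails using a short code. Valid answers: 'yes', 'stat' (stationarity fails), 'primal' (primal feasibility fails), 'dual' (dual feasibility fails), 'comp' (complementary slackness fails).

Gradient of f: grad f(x) = Q x + c = (6, 2)
Constraint values g_i(x) = a_i^T x - b_i:
  g_1((1, 2)) = -4
  g_2((1, 2)) = -3
Stationarity residual: grad f(x) + sum_i lambda_i a_i = (0, 0)
  -> stationarity OK
Primal feasibility (all g_i <= 0): OK
Dual feasibility (all lambda_i >= 0): OK
Complementary slackness (lambda_i * g_i(x) = 0 for all i): FAILS

Verdict: the first failing condition is complementary_slackness -> comp.

comp


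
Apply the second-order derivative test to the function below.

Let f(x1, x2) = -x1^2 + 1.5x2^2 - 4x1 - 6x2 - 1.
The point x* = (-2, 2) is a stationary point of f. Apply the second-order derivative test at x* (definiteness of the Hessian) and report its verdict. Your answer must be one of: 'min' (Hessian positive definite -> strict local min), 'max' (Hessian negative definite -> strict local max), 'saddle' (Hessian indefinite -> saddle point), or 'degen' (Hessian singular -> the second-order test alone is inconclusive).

Compute the Hessian H = grad^2 f:
  H = [[-2, 0], [0, 3]]
Verify stationarity: grad f(x*) = H x* + g = (0, 0).
Eigenvalues of H: -2, 3.
Eigenvalues have mixed signs, so H is indefinite -> x* is a saddle point.

saddle


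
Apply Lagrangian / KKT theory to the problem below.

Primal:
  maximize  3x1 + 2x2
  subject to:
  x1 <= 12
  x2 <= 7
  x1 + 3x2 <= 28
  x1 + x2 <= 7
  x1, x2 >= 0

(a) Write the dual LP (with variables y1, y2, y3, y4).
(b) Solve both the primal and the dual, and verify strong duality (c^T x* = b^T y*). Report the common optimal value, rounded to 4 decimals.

The standard primal-dual pair for 'max c^T x s.t. A x <= b, x >= 0' is:
  Dual:  min b^T y  s.t.  A^T y >= c,  y >= 0.

So the dual LP is:
  minimize  12y1 + 7y2 + 28y3 + 7y4
  subject to:
    y1 + y3 + y4 >= 3
    y2 + 3y3 + y4 >= 2
    y1, y2, y3, y4 >= 0

Solving the primal: x* = (7, 0).
  primal value c^T x* = 21.
Solving the dual: y* = (0, 0, 0, 3).
  dual value b^T y* = 21.
Strong duality: c^T x* = b^T y*. Confirmed.

21


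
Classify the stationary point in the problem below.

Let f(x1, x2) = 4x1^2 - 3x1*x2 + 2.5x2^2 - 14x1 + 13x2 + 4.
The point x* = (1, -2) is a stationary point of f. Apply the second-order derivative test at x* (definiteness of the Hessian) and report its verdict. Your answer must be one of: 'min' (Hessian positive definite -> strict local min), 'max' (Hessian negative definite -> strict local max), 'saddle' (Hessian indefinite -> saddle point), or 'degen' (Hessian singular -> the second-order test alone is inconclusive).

Compute the Hessian H = grad^2 f:
  H = [[8, -3], [-3, 5]]
Verify stationarity: grad f(x*) = H x* + g = (0, 0).
Eigenvalues of H: 3.1459, 9.8541.
Both eigenvalues > 0, so H is positive definite -> x* is a strict local min.

min


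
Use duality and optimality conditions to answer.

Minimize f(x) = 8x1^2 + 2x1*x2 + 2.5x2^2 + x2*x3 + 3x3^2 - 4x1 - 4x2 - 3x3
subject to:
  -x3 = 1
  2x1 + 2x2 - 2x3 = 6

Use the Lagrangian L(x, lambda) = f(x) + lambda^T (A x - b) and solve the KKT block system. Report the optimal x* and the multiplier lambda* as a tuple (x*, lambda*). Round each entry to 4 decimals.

Form the Lagrangian:
  L(x, lambda) = (1/2) x^T Q x + c^T x + lambda^T (A x - b)
Stationarity (grad_x L = 0): Q x + c + A^T lambda = 0.
Primal feasibility: A x = b.

This gives the KKT block system:
  [ Q   A^T ] [ x     ]   [-c ]
  [ A    0  ] [ lambda ] = [ b ]

Solving the linear system:
  x*      = (0.2941, 1.7059, -1)
  lambda* = (-3.1765, -2.0588)
  f(x*)   = 5.2647

x* = (0.2941, 1.7059, -1), lambda* = (-3.1765, -2.0588)


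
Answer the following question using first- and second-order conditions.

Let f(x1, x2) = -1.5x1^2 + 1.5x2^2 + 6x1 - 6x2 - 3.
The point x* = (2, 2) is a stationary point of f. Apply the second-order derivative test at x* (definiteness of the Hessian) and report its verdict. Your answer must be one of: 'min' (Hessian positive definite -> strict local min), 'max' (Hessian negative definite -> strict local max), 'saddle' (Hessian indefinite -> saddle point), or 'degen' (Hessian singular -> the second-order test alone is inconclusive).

Compute the Hessian H = grad^2 f:
  H = [[-3, 0], [0, 3]]
Verify stationarity: grad f(x*) = H x* + g = (0, 0).
Eigenvalues of H: -3, 3.
Eigenvalues have mixed signs, so H is indefinite -> x* is a saddle point.

saddle


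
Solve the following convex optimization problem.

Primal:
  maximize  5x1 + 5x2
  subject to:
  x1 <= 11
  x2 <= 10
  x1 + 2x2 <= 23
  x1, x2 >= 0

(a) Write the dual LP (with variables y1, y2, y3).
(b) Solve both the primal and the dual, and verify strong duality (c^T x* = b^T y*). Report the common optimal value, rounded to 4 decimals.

The standard primal-dual pair for 'max c^T x s.t. A x <= b, x >= 0' is:
  Dual:  min b^T y  s.t.  A^T y >= c,  y >= 0.

So the dual LP is:
  minimize  11y1 + 10y2 + 23y3
  subject to:
    y1 + y3 >= 5
    y2 + 2y3 >= 5
    y1, y2, y3 >= 0

Solving the primal: x* = (11, 6).
  primal value c^T x* = 85.
Solving the dual: y* = (2.5, 0, 2.5).
  dual value b^T y* = 85.
Strong duality: c^T x* = b^T y*. Confirmed.

85


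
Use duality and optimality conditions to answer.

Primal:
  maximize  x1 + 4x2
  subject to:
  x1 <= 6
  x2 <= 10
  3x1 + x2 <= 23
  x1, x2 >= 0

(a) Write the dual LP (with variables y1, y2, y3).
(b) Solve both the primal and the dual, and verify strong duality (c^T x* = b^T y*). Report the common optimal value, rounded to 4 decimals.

The standard primal-dual pair for 'max c^T x s.t. A x <= b, x >= 0' is:
  Dual:  min b^T y  s.t.  A^T y >= c,  y >= 0.

So the dual LP is:
  minimize  6y1 + 10y2 + 23y3
  subject to:
    y1 + 3y3 >= 1
    y2 + y3 >= 4
    y1, y2, y3 >= 0

Solving the primal: x* = (4.3333, 10).
  primal value c^T x* = 44.3333.
Solving the dual: y* = (0, 3.6667, 0.3333).
  dual value b^T y* = 44.3333.
Strong duality: c^T x* = b^T y*. Confirmed.

44.3333


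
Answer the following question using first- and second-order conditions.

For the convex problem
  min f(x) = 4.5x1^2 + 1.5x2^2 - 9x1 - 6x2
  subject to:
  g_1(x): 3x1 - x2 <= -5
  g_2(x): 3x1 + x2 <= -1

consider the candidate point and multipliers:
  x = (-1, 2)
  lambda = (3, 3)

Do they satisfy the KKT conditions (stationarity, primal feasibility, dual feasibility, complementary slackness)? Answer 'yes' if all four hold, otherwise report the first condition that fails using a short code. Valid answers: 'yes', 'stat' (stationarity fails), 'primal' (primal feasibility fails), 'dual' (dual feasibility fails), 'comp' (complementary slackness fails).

Gradient of f: grad f(x) = Q x + c = (-18, 0)
Constraint values g_i(x) = a_i^T x - b_i:
  g_1((-1, 2)) = 0
  g_2((-1, 2)) = 0
Stationarity residual: grad f(x) + sum_i lambda_i a_i = (0, 0)
  -> stationarity OK
Primal feasibility (all g_i <= 0): OK
Dual feasibility (all lambda_i >= 0): OK
Complementary slackness (lambda_i * g_i(x) = 0 for all i): OK

Verdict: yes, KKT holds.

yes


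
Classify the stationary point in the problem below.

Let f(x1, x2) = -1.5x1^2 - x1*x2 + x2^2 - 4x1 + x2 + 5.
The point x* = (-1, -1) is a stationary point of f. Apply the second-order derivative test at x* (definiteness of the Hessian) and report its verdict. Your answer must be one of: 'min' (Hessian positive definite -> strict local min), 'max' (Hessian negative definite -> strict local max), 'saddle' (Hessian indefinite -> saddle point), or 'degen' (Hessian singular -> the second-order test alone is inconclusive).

Compute the Hessian H = grad^2 f:
  H = [[-3, -1], [-1, 2]]
Verify stationarity: grad f(x*) = H x* + g = (0, 0).
Eigenvalues of H: -3.1926, 2.1926.
Eigenvalues have mixed signs, so H is indefinite -> x* is a saddle point.

saddle


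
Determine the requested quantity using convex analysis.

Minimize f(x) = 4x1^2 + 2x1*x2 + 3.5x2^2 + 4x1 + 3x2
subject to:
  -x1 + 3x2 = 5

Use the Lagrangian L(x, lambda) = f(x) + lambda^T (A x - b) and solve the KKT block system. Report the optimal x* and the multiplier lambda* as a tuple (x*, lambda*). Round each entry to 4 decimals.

Form the Lagrangian:
  L(x, lambda) = (1/2) x^T Q x + c^T x + lambda^T (A x - b)
Stationarity (grad_x L = 0): Q x + c + A^T lambda = 0.
Primal feasibility: A x = b.

This gives the KKT block system:
  [ Q   A^T ] [ x     ]   [-c ]
  [ A    0  ] [ lambda ] = [ b ]

Solving the linear system:
  x*      = (-1.2088, 1.2637)
  lambda* = (-3.1429)
  f(x*)   = 7.3352

x* = (-1.2088, 1.2637), lambda* = (-3.1429)


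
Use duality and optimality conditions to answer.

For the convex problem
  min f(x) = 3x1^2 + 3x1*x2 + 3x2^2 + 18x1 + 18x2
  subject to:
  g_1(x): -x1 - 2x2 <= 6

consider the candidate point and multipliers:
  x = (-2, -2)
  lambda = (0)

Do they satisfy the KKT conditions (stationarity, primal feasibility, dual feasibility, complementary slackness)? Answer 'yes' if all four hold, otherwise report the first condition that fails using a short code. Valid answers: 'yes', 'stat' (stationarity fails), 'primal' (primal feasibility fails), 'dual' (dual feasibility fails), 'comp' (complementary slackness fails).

Gradient of f: grad f(x) = Q x + c = (0, 0)
Constraint values g_i(x) = a_i^T x - b_i:
  g_1((-2, -2)) = 0
Stationarity residual: grad f(x) + sum_i lambda_i a_i = (0, 0)
  -> stationarity OK
Primal feasibility (all g_i <= 0): OK
Dual feasibility (all lambda_i >= 0): OK
Complementary slackness (lambda_i * g_i(x) = 0 for all i): OK

Verdict: yes, KKT holds.

yes


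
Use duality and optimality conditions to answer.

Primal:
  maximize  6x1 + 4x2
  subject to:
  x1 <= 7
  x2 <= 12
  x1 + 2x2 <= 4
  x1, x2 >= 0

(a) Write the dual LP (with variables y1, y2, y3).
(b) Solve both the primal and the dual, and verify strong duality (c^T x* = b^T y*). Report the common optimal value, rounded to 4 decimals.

The standard primal-dual pair for 'max c^T x s.t. A x <= b, x >= 0' is:
  Dual:  min b^T y  s.t.  A^T y >= c,  y >= 0.

So the dual LP is:
  minimize  7y1 + 12y2 + 4y3
  subject to:
    y1 + y3 >= 6
    y2 + 2y3 >= 4
    y1, y2, y3 >= 0

Solving the primal: x* = (4, 0).
  primal value c^T x* = 24.
Solving the dual: y* = (0, 0, 6).
  dual value b^T y* = 24.
Strong duality: c^T x* = b^T y*. Confirmed.

24


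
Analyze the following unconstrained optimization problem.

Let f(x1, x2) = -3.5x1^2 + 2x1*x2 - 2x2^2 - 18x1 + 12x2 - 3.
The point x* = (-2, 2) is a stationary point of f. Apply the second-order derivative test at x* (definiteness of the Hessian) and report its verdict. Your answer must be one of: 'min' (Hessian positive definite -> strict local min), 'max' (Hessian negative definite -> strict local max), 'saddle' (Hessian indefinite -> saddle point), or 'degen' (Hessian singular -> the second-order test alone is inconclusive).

Compute the Hessian H = grad^2 f:
  H = [[-7, 2], [2, -4]]
Verify stationarity: grad f(x*) = H x* + g = (0, 0).
Eigenvalues of H: -8, -3.
Both eigenvalues < 0, so H is negative definite -> x* is a strict local max.

max


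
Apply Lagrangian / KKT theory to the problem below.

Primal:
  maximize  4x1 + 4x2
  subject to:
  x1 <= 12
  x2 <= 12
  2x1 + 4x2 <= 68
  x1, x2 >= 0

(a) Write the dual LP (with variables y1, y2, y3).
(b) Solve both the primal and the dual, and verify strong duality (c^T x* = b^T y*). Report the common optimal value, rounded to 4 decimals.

The standard primal-dual pair for 'max c^T x s.t. A x <= b, x >= 0' is:
  Dual:  min b^T y  s.t.  A^T y >= c,  y >= 0.

So the dual LP is:
  minimize  12y1 + 12y2 + 68y3
  subject to:
    y1 + 2y3 >= 4
    y2 + 4y3 >= 4
    y1, y2, y3 >= 0

Solving the primal: x* = (12, 11).
  primal value c^T x* = 92.
Solving the dual: y* = (2, 0, 1).
  dual value b^T y* = 92.
Strong duality: c^T x* = b^T y*. Confirmed.

92


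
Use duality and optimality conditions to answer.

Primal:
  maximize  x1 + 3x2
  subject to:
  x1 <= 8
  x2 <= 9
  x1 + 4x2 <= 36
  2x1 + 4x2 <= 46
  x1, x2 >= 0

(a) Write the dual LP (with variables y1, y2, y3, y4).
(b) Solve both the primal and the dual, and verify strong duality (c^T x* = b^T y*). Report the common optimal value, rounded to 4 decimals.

The standard primal-dual pair for 'max c^T x s.t. A x <= b, x >= 0' is:
  Dual:  min b^T y  s.t.  A^T y >= c,  y >= 0.

So the dual LP is:
  minimize  8y1 + 9y2 + 36y3 + 46y4
  subject to:
    y1 + y3 + 2y4 >= 1
    y2 + 4y3 + 4y4 >= 3
    y1, y2, y3, y4 >= 0

Solving the primal: x* = (8, 7).
  primal value c^T x* = 29.
Solving the dual: y* = (0.25, 0, 0.75, 0).
  dual value b^T y* = 29.
Strong duality: c^T x* = b^T y*. Confirmed.

29


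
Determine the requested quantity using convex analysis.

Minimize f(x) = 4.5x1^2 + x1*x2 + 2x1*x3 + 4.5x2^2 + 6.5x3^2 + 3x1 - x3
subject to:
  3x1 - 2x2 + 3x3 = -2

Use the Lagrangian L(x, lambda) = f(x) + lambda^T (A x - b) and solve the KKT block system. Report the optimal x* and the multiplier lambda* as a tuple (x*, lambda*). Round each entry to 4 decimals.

Form the Lagrangian:
  L(x, lambda) = (1/2) x^T Q x + c^T x + lambda^T (A x - b)
Stationarity (grad_x L = 0): Q x + c + A^T lambda = 0.
Primal feasibility: A x = b.

This gives the KKT block system:
  [ Q   A^T ] [ x     ]   [-c ]
  [ A    0  ] [ lambda ] = [ b ]

Solving the linear system:
  x*      = (-0.5607, 0.1958, 0.0246)
  lambda* = (0.6006)
  f(x*)   = -0.2528

x* = (-0.5607, 0.1958, 0.0246), lambda* = (0.6006)


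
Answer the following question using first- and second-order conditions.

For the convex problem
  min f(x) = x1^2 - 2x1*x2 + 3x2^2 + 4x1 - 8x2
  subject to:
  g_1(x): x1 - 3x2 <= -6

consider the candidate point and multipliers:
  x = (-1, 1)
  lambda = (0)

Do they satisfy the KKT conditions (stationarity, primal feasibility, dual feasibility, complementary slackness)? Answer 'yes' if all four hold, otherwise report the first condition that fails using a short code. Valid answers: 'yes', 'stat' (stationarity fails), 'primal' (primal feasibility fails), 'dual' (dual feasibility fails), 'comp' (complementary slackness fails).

Gradient of f: grad f(x) = Q x + c = (0, 0)
Constraint values g_i(x) = a_i^T x - b_i:
  g_1((-1, 1)) = 2
Stationarity residual: grad f(x) + sum_i lambda_i a_i = (0, 0)
  -> stationarity OK
Primal feasibility (all g_i <= 0): FAILS
Dual feasibility (all lambda_i >= 0): OK
Complementary slackness (lambda_i * g_i(x) = 0 for all i): OK

Verdict: the first failing condition is primal_feasibility -> primal.

primal


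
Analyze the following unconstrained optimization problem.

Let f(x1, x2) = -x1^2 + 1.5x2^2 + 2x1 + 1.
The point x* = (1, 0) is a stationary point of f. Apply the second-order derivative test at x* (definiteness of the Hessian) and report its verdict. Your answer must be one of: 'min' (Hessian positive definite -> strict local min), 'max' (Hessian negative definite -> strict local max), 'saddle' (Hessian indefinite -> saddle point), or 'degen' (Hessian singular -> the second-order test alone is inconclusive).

Compute the Hessian H = grad^2 f:
  H = [[-2, 0], [0, 3]]
Verify stationarity: grad f(x*) = H x* + g = (0, 0).
Eigenvalues of H: -2, 3.
Eigenvalues have mixed signs, so H is indefinite -> x* is a saddle point.

saddle


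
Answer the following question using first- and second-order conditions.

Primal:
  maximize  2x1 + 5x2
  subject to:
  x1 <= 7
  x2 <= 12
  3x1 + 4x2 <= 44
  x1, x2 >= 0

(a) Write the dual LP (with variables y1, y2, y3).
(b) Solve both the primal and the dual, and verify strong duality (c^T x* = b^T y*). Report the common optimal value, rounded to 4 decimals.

The standard primal-dual pair for 'max c^T x s.t. A x <= b, x >= 0' is:
  Dual:  min b^T y  s.t.  A^T y >= c,  y >= 0.

So the dual LP is:
  minimize  7y1 + 12y2 + 44y3
  subject to:
    y1 + 3y3 >= 2
    y2 + 4y3 >= 5
    y1, y2, y3 >= 0

Solving the primal: x* = (0, 11).
  primal value c^T x* = 55.
Solving the dual: y* = (0, 0, 1.25).
  dual value b^T y* = 55.
Strong duality: c^T x* = b^T y*. Confirmed.

55


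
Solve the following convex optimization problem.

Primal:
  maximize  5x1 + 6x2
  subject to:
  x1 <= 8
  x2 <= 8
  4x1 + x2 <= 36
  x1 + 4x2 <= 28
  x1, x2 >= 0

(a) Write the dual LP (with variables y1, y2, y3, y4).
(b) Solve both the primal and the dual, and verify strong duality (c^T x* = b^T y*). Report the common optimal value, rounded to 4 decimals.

The standard primal-dual pair for 'max c^T x s.t. A x <= b, x >= 0' is:
  Dual:  min b^T y  s.t.  A^T y >= c,  y >= 0.

So the dual LP is:
  minimize  8y1 + 8y2 + 36y3 + 28y4
  subject to:
    y1 + 4y3 + y4 >= 5
    y2 + y3 + 4y4 >= 6
    y1, y2, y3, y4 >= 0

Solving the primal: x* = (7.7333, 5.0667).
  primal value c^T x* = 69.0667.
Solving the dual: y* = (0, 0, 0.9333, 1.2667).
  dual value b^T y* = 69.0667.
Strong duality: c^T x* = b^T y*. Confirmed.

69.0667


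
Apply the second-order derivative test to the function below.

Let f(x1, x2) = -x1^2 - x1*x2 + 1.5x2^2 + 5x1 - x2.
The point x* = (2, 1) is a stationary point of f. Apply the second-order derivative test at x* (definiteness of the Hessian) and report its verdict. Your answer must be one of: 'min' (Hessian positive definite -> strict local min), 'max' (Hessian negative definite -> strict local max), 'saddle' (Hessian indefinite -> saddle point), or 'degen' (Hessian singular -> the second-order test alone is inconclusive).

Compute the Hessian H = grad^2 f:
  H = [[-2, -1], [-1, 3]]
Verify stationarity: grad f(x*) = H x* + g = (0, 0).
Eigenvalues of H: -2.1926, 3.1926.
Eigenvalues have mixed signs, so H is indefinite -> x* is a saddle point.

saddle


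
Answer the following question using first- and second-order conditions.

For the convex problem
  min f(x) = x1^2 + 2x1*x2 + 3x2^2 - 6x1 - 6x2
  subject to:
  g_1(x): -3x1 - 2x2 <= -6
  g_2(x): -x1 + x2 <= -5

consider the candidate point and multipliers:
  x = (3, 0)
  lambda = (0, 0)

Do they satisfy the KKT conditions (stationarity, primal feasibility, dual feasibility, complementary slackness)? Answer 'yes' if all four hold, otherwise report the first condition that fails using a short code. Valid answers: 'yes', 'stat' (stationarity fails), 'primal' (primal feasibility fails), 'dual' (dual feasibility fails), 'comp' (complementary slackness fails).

Gradient of f: grad f(x) = Q x + c = (0, 0)
Constraint values g_i(x) = a_i^T x - b_i:
  g_1((3, 0)) = -3
  g_2((3, 0)) = 2
Stationarity residual: grad f(x) + sum_i lambda_i a_i = (0, 0)
  -> stationarity OK
Primal feasibility (all g_i <= 0): FAILS
Dual feasibility (all lambda_i >= 0): OK
Complementary slackness (lambda_i * g_i(x) = 0 for all i): OK

Verdict: the first failing condition is primal_feasibility -> primal.

primal


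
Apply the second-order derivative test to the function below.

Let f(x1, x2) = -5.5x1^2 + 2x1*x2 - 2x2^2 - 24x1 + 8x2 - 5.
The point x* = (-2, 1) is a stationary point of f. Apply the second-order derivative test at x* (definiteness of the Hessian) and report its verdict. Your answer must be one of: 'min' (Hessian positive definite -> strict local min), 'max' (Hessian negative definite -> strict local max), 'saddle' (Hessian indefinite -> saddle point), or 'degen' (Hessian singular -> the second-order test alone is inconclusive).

Compute the Hessian H = grad^2 f:
  H = [[-11, 2], [2, -4]]
Verify stationarity: grad f(x*) = H x* + g = (0, 0).
Eigenvalues of H: -11.5311, -3.4689.
Both eigenvalues < 0, so H is negative definite -> x* is a strict local max.

max


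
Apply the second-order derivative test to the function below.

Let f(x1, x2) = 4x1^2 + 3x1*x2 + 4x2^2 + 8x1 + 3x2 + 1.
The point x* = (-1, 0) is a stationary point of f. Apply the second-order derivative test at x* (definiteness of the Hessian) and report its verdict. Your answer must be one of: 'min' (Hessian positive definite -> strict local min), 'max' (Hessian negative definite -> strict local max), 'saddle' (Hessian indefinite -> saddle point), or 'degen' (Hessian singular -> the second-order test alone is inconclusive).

Compute the Hessian H = grad^2 f:
  H = [[8, 3], [3, 8]]
Verify stationarity: grad f(x*) = H x* + g = (0, 0).
Eigenvalues of H: 5, 11.
Both eigenvalues > 0, so H is positive definite -> x* is a strict local min.

min


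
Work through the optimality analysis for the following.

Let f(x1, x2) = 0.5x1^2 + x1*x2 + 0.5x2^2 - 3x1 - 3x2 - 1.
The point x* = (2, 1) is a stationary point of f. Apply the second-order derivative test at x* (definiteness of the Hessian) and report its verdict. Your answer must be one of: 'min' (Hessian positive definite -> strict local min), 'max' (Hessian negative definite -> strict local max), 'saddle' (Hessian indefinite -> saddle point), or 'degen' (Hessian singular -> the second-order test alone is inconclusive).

Compute the Hessian H = grad^2 f:
  H = [[1, 1], [1, 1]]
Verify stationarity: grad f(x*) = H x* + g = (0, 0).
Eigenvalues of H: 0, 2.
H has a zero eigenvalue (singular; positive semidefinite but not definite), so H is neither positive definite, negative definite, nor indefinite. The second-order test alone is inconclusive -> degen.
(Indeed, f is constant along the null direction of H through x*, so x* is not a strict local extremum.)

degen


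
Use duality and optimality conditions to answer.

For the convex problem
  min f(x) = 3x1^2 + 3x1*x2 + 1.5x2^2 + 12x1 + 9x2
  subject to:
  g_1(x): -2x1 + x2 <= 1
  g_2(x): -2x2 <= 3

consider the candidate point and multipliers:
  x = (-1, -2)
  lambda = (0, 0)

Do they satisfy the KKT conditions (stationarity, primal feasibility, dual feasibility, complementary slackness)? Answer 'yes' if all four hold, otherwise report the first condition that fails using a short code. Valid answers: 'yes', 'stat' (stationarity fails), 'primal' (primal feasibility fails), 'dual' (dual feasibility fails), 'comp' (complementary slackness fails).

Gradient of f: grad f(x) = Q x + c = (0, 0)
Constraint values g_i(x) = a_i^T x - b_i:
  g_1((-1, -2)) = -1
  g_2((-1, -2)) = 1
Stationarity residual: grad f(x) + sum_i lambda_i a_i = (0, 0)
  -> stationarity OK
Primal feasibility (all g_i <= 0): FAILS
Dual feasibility (all lambda_i >= 0): OK
Complementary slackness (lambda_i * g_i(x) = 0 for all i): OK

Verdict: the first failing condition is primal_feasibility -> primal.

primal


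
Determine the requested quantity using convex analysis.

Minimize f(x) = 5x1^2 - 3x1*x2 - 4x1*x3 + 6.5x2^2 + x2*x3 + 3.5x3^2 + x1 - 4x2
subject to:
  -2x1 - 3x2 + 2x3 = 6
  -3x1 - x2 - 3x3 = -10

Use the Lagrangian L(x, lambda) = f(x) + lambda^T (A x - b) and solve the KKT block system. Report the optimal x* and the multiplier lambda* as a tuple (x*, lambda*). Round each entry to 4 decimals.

Form the Lagrangian:
  L(x, lambda) = (1/2) x^T Q x + c^T x + lambda^T (A x - b)
Stationarity (grad_x L = 0): Q x + c + A^T lambda = 0.
Primal feasibility: A x = b.

This gives the KKT block system:
  [ Q   A^T ] [ x     ]   [-c ]
  [ A    0  ] [ lambda ] = [ b ]

Solving the linear system:
  x*      = (0.7045, -0.5867, 2.8244)
  lambda* = (-4.4649, 2.4789)
  f(x*)   = 27.3148

x* = (0.7045, -0.5867, 2.8244), lambda* = (-4.4649, 2.4789)


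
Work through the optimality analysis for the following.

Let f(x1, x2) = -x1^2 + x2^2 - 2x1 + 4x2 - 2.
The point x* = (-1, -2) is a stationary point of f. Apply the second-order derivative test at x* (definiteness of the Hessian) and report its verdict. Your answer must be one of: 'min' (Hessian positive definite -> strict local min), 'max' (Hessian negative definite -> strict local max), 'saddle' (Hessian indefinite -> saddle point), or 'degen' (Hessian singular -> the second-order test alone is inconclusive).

Compute the Hessian H = grad^2 f:
  H = [[-2, 0], [0, 2]]
Verify stationarity: grad f(x*) = H x* + g = (0, 0).
Eigenvalues of H: -2, 2.
Eigenvalues have mixed signs, so H is indefinite -> x* is a saddle point.

saddle


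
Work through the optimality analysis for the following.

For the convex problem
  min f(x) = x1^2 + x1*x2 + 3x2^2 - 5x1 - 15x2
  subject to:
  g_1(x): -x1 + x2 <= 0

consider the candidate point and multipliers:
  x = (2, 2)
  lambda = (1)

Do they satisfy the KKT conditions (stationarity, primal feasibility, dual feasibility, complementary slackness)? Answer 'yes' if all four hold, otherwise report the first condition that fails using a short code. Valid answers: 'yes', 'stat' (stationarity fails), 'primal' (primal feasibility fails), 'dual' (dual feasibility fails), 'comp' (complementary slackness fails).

Gradient of f: grad f(x) = Q x + c = (1, -1)
Constraint values g_i(x) = a_i^T x - b_i:
  g_1((2, 2)) = 0
Stationarity residual: grad f(x) + sum_i lambda_i a_i = (0, 0)
  -> stationarity OK
Primal feasibility (all g_i <= 0): OK
Dual feasibility (all lambda_i >= 0): OK
Complementary slackness (lambda_i * g_i(x) = 0 for all i): OK

Verdict: yes, KKT holds.

yes


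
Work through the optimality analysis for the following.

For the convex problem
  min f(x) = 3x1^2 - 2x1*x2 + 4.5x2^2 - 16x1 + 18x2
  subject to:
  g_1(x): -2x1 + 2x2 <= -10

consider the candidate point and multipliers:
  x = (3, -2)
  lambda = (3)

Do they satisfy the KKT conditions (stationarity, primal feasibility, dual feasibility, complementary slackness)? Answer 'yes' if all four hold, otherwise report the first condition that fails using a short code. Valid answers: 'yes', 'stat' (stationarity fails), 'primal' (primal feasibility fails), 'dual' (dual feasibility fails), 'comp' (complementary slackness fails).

Gradient of f: grad f(x) = Q x + c = (6, -6)
Constraint values g_i(x) = a_i^T x - b_i:
  g_1((3, -2)) = 0
Stationarity residual: grad f(x) + sum_i lambda_i a_i = (0, 0)
  -> stationarity OK
Primal feasibility (all g_i <= 0): OK
Dual feasibility (all lambda_i >= 0): OK
Complementary slackness (lambda_i * g_i(x) = 0 for all i): OK

Verdict: yes, KKT holds.

yes


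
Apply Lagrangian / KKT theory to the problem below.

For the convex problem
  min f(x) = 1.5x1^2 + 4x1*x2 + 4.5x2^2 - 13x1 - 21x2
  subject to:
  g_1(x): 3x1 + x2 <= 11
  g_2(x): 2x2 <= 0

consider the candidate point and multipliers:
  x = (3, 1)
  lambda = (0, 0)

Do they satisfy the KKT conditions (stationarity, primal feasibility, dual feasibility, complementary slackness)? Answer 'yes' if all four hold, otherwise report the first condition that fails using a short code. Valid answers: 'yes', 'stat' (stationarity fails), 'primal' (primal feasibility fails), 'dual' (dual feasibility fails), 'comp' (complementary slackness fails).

Gradient of f: grad f(x) = Q x + c = (0, 0)
Constraint values g_i(x) = a_i^T x - b_i:
  g_1((3, 1)) = -1
  g_2((3, 1)) = 2
Stationarity residual: grad f(x) + sum_i lambda_i a_i = (0, 0)
  -> stationarity OK
Primal feasibility (all g_i <= 0): FAILS
Dual feasibility (all lambda_i >= 0): OK
Complementary slackness (lambda_i * g_i(x) = 0 for all i): OK

Verdict: the first failing condition is primal_feasibility -> primal.

primal


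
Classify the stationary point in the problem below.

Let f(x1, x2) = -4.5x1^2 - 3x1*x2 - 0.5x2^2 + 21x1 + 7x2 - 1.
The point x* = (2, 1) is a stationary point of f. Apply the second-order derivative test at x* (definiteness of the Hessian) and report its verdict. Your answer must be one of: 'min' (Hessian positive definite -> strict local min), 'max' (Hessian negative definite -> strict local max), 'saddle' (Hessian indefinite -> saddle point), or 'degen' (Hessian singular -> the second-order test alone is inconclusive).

Compute the Hessian H = grad^2 f:
  H = [[-9, -3], [-3, -1]]
Verify stationarity: grad f(x*) = H x* + g = (0, 0).
Eigenvalues of H: -10, 0.
H has a zero eigenvalue (singular; negative semidefinite but not definite), so H is neither positive definite, negative definite, nor indefinite. The second-order test alone is inconclusive -> degen.
(Indeed, f is constant along the null direction of H through x*, so x* is not a strict local extremum.)

degen


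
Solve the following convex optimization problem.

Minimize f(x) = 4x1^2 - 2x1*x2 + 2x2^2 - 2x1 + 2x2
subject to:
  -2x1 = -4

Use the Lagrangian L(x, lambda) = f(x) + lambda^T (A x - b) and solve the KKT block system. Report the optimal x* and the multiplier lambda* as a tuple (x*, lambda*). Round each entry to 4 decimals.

Form the Lagrangian:
  L(x, lambda) = (1/2) x^T Q x + c^T x + lambda^T (A x - b)
Stationarity (grad_x L = 0): Q x + c + A^T lambda = 0.
Primal feasibility: A x = b.

This gives the KKT block system:
  [ Q   A^T ] [ x     ]   [-c ]
  [ A    0  ] [ lambda ] = [ b ]

Solving the linear system:
  x*      = (2, 0.5)
  lambda* = (6.5)
  f(x*)   = 11.5

x* = (2, 0.5), lambda* = (6.5)


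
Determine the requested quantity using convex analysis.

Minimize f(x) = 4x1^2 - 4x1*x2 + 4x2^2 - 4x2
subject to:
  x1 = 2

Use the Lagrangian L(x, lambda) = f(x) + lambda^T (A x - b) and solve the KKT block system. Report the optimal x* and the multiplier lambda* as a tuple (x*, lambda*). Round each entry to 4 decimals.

Form the Lagrangian:
  L(x, lambda) = (1/2) x^T Q x + c^T x + lambda^T (A x - b)
Stationarity (grad_x L = 0): Q x + c + A^T lambda = 0.
Primal feasibility: A x = b.

This gives the KKT block system:
  [ Q   A^T ] [ x     ]   [-c ]
  [ A    0  ] [ lambda ] = [ b ]

Solving the linear system:
  x*      = (2, 1.5)
  lambda* = (-10)
  f(x*)   = 7

x* = (2, 1.5), lambda* = (-10)


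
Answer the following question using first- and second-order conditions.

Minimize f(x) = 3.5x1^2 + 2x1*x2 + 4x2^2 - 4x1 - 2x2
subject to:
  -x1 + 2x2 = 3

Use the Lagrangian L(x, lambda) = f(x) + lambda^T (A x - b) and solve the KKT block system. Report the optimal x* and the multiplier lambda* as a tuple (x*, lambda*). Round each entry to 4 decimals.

Form the Lagrangian:
  L(x, lambda) = (1/2) x^T Q x + c^T x + lambda^T (A x - b)
Stationarity (grad_x L = 0): Q x + c + A^T lambda = 0.
Primal feasibility: A x = b.

This gives the KKT block system:
  [ Q   A^T ] [ x     ]   [-c ]
  [ A    0  ] [ lambda ] = [ b ]

Solving the linear system:
  x*      = (-0.3636, 1.3182)
  lambda* = (-3.9091)
  f(x*)   = 5.2727

x* = (-0.3636, 1.3182), lambda* = (-3.9091)


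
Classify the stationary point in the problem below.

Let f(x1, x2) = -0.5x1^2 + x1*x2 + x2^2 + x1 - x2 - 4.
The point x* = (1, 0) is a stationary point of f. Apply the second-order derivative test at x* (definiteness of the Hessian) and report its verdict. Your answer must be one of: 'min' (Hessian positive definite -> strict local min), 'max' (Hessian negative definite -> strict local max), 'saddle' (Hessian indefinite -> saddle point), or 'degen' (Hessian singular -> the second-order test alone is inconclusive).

Compute the Hessian H = grad^2 f:
  H = [[-1, 1], [1, 2]]
Verify stationarity: grad f(x*) = H x* + g = (0, 0).
Eigenvalues of H: -1.3028, 2.3028.
Eigenvalues have mixed signs, so H is indefinite -> x* is a saddle point.

saddle


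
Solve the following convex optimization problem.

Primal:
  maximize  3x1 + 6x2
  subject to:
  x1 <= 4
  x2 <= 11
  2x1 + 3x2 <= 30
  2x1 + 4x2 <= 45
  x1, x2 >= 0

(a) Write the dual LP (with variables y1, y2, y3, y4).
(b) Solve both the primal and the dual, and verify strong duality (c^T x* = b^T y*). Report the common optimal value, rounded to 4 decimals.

The standard primal-dual pair for 'max c^T x s.t. A x <= b, x >= 0' is:
  Dual:  min b^T y  s.t.  A^T y >= c,  y >= 0.

So the dual LP is:
  minimize  4y1 + 11y2 + 30y3 + 45y4
  subject to:
    y1 + 2y3 + 2y4 >= 3
    y2 + 3y3 + 4y4 >= 6
    y1, y2, y3, y4 >= 0

Solving the primal: x* = (0, 10).
  primal value c^T x* = 60.
Solving the dual: y* = (0, 0, 2, 0).
  dual value b^T y* = 60.
Strong duality: c^T x* = b^T y*. Confirmed.

60


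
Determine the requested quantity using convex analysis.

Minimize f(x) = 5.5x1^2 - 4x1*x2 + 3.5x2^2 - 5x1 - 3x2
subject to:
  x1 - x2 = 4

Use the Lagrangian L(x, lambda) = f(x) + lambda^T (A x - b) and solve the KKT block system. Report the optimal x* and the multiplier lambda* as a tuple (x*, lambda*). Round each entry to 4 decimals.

Form the Lagrangian:
  L(x, lambda) = (1/2) x^T Q x + c^T x + lambda^T (A x - b)
Stationarity (grad_x L = 0): Q x + c + A^T lambda = 0.
Primal feasibility: A x = b.

This gives the KKT block system:
  [ Q   A^T ] [ x     ]   [-c ]
  [ A    0  ] [ lambda ] = [ b ]

Solving the linear system:
  x*      = (2, -2)
  lambda* = (-25)
  f(x*)   = 48

x* = (2, -2), lambda* = (-25)


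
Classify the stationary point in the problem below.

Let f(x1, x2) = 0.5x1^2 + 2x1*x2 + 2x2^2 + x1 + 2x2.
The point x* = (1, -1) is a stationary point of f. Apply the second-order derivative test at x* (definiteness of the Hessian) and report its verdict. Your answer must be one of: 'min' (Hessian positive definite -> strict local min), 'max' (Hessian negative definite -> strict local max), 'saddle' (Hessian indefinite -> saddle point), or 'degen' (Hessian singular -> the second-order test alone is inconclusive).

Compute the Hessian H = grad^2 f:
  H = [[1, 2], [2, 4]]
Verify stationarity: grad f(x*) = H x* + g = (0, 0).
Eigenvalues of H: 0, 5.
H has a zero eigenvalue (singular; positive semidefinite but not definite), so H is neither positive definite, negative definite, nor indefinite. The second-order test alone is inconclusive -> degen.
(Indeed, f is constant along the null direction of H through x*, so x* is not a strict local extremum.)

degen


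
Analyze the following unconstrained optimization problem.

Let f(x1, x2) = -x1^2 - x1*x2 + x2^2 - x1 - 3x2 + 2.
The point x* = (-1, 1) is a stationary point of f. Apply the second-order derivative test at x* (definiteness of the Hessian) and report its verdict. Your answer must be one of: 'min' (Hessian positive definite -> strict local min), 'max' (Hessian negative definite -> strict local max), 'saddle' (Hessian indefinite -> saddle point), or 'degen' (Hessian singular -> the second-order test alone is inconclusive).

Compute the Hessian H = grad^2 f:
  H = [[-2, -1], [-1, 2]]
Verify stationarity: grad f(x*) = H x* + g = (0, 0).
Eigenvalues of H: -2.2361, 2.2361.
Eigenvalues have mixed signs, so H is indefinite -> x* is a saddle point.

saddle


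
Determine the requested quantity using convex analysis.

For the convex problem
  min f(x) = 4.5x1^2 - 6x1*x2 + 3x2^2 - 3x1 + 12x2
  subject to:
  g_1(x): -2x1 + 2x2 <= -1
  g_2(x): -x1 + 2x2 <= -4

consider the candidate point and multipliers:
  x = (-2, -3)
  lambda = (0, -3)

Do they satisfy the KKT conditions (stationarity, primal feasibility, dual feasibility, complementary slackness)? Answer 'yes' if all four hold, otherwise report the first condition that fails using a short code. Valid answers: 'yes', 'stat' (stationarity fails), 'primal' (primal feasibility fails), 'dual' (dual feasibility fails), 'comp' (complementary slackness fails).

Gradient of f: grad f(x) = Q x + c = (-3, 6)
Constraint values g_i(x) = a_i^T x - b_i:
  g_1((-2, -3)) = -1
  g_2((-2, -3)) = 0
Stationarity residual: grad f(x) + sum_i lambda_i a_i = (0, 0)
  -> stationarity OK
Primal feasibility (all g_i <= 0): OK
Dual feasibility (all lambda_i >= 0): FAILS
Complementary slackness (lambda_i * g_i(x) = 0 for all i): OK

Verdict: the first failing condition is dual_feasibility -> dual.

dual


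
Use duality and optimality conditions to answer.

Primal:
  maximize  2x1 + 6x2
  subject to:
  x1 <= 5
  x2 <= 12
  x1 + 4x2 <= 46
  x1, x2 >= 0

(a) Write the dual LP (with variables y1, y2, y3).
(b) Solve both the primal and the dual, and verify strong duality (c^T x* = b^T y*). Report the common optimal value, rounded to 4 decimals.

The standard primal-dual pair for 'max c^T x s.t. A x <= b, x >= 0' is:
  Dual:  min b^T y  s.t.  A^T y >= c,  y >= 0.

So the dual LP is:
  minimize  5y1 + 12y2 + 46y3
  subject to:
    y1 + y3 >= 2
    y2 + 4y3 >= 6
    y1, y2, y3 >= 0

Solving the primal: x* = (5, 10.25).
  primal value c^T x* = 71.5.
Solving the dual: y* = (0.5, 0, 1.5).
  dual value b^T y* = 71.5.
Strong duality: c^T x* = b^T y*. Confirmed.

71.5


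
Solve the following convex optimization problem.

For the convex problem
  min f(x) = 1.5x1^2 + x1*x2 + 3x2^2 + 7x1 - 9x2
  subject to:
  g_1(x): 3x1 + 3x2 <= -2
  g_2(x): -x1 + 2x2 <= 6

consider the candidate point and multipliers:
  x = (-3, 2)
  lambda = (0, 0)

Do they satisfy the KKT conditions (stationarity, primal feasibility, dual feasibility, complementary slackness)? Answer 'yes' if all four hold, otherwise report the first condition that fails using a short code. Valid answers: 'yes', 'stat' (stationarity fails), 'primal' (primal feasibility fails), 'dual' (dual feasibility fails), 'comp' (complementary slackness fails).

Gradient of f: grad f(x) = Q x + c = (0, 0)
Constraint values g_i(x) = a_i^T x - b_i:
  g_1((-3, 2)) = -1
  g_2((-3, 2)) = 1
Stationarity residual: grad f(x) + sum_i lambda_i a_i = (0, 0)
  -> stationarity OK
Primal feasibility (all g_i <= 0): FAILS
Dual feasibility (all lambda_i >= 0): OK
Complementary slackness (lambda_i * g_i(x) = 0 for all i): OK

Verdict: the first failing condition is primal_feasibility -> primal.

primal


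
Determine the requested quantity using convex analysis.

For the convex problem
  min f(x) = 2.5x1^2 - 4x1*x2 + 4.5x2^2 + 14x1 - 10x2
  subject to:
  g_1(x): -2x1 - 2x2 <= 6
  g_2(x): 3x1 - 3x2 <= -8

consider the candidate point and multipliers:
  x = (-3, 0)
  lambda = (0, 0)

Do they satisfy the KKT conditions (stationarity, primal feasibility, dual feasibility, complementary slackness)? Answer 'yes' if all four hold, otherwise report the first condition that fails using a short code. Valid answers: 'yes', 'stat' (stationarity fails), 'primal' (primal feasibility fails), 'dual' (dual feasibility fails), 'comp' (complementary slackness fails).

Gradient of f: grad f(x) = Q x + c = (-1, 2)
Constraint values g_i(x) = a_i^T x - b_i:
  g_1((-3, 0)) = 0
  g_2((-3, 0)) = -1
Stationarity residual: grad f(x) + sum_i lambda_i a_i = (-1, 2)
  -> stationarity FAILS
Primal feasibility (all g_i <= 0): OK
Dual feasibility (all lambda_i >= 0): OK
Complementary slackness (lambda_i * g_i(x) = 0 for all i): OK

Verdict: the first failing condition is stationarity -> stat.

stat


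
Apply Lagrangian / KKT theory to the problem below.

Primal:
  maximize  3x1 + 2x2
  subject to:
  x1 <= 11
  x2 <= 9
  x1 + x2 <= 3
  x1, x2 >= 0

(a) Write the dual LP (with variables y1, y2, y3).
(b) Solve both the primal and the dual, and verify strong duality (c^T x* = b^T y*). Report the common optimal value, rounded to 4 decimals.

The standard primal-dual pair for 'max c^T x s.t. A x <= b, x >= 0' is:
  Dual:  min b^T y  s.t.  A^T y >= c,  y >= 0.

So the dual LP is:
  minimize  11y1 + 9y2 + 3y3
  subject to:
    y1 + y3 >= 3
    y2 + y3 >= 2
    y1, y2, y3 >= 0

Solving the primal: x* = (3, 0).
  primal value c^T x* = 9.
Solving the dual: y* = (0, 0, 3).
  dual value b^T y* = 9.
Strong duality: c^T x* = b^T y*. Confirmed.

9


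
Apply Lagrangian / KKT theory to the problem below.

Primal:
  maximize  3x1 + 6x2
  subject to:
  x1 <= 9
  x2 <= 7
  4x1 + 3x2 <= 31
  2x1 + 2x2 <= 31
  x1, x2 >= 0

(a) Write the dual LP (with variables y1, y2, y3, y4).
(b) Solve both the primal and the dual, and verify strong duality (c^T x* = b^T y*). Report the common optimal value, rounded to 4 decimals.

The standard primal-dual pair for 'max c^T x s.t. A x <= b, x >= 0' is:
  Dual:  min b^T y  s.t.  A^T y >= c,  y >= 0.

So the dual LP is:
  minimize  9y1 + 7y2 + 31y3 + 31y4
  subject to:
    y1 + 4y3 + 2y4 >= 3
    y2 + 3y3 + 2y4 >= 6
    y1, y2, y3, y4 >= 0

Solving the primal: x* = (2.5, 7).
  primal value c^T x* = 49.5.
Solving the dual: y* = (0, 3.75, 0.75, 0).
  dual value b^T y* = 49.5.
Strong duality: c^T x* = b^T y*. Confirmed.

49.5


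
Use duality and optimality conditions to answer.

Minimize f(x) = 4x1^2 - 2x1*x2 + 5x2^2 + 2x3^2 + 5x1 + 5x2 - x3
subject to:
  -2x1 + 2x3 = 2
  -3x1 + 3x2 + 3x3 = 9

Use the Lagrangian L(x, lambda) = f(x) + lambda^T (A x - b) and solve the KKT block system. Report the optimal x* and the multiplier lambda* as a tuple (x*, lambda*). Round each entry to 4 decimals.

Form the Lagrangian:
  L(x, lambda) = (1/2) x^T Q x + c^T x + lambda^T (A x - b)
Stationarity (grad_x L = 0): Q x + c + A^T lambda = 0.
Primal feasibility: A x = b.

This gives the KKT block system:
  [ Q   A^T ] [ x     ]   [-c ]
  [ A    0  ] [ lambda ] = [ b ]

Solving the linear system:
  x*      = (-0.3333, 2, 0.6667)
  lambda* = (12, -8.5556)
  f(x*)   = 30.3333

x* = (-0.3333, 2, 0.6667), lambda* = (12, -8.5556)
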